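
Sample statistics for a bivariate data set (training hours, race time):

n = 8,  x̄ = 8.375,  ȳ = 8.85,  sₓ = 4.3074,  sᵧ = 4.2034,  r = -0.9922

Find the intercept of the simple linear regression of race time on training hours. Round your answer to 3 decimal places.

16.959

b = r · sᵧ/sₓ = -0.9922 · 4.2034/4.3074 = -0.968244
a = ȳ − b·x̄ = 8.85 − (-0.968244)·8.375 = 16.959042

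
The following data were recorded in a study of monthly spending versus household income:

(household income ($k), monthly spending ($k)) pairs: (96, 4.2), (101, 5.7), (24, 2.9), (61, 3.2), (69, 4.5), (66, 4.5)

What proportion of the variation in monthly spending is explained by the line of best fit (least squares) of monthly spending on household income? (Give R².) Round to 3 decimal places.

0.657

n = 6, Σx = 417, Σy = 25, Σxy = 1851.2, Σx² = 32831, Σy² = 109.28
Sxx = Σx² − (Σx)²/n = 32831 − 28981.5 = 3849.5
Sxy = Σxy − (Σx)(Σy)/n = 1851.2 − 1737.5 = 113.7
Syy = Σy² − (Σy)²/n = 109.28 − 104.166667 = 5.113333
R² = Sxy²/(Sxx·Syy) = (113.7)²/(3849.5·5.113333) = 0.656769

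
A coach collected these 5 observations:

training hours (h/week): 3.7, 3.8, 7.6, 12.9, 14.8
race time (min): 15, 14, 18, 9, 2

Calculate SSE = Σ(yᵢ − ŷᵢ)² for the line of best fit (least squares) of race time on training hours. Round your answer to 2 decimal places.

n = 5, Σx = 42.8, Σy = 58, Σxy = 391.2, Σx² = 471.34, Σy² = 830
Sxx = Σx² − (Σx)²/n = 471.34 − 366.368 = 104.972
Sxy = Σxy − (Σx)(Σy)/n = 391.2 − 496.48 = -105.28
Syy = Σy² − (Σy)²/n = 830 − 672.8 = 157.2
b = Sxy/Sxx = -105.28/104.972 = -1.002934
SSE = Syy − b·Sxy = 157.2 − (-1.002934)·(-105.28) = 51.611096

51.61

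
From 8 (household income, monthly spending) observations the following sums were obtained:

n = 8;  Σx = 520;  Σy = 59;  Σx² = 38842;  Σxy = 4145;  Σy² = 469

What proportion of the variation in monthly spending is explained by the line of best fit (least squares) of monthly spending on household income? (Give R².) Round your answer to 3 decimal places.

Sxx = Σx² − (Σx)²/n = 38842 − 33800 = 5042
Sxy = Σxy − (Σx)(Σy)/n = 4145 − 3835 = 310
Syy = Σy² − (Σy)²/n = 469 − 435.125 = 33.875
R² = Sxy²/(Sxx·Syy) = (310)²/(5042·33.875) = 0.562654

0.563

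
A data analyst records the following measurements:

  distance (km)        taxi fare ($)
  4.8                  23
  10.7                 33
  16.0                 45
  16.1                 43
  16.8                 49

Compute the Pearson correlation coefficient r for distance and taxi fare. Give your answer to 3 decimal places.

0.986

n = 5, Σx = 64.4, Σy = 193, Σxy = 2699, Σx² = 934.98, Σy² = 7893
Sxx = Σx² − (Σx)²/n = 934.98 − 829.472 = 105.508
Sxy = Σxy − (Σx)(Σy)/n = 2699 − 2485.84 = 213.16
Syy = Σy² − (Σy)²/n = 7893 − 7449.8 = 443.2
r = Sxy/√(Sxx·Syy) = 213.16/√(46761.1456) = 213.16/216.243256 = 0.985742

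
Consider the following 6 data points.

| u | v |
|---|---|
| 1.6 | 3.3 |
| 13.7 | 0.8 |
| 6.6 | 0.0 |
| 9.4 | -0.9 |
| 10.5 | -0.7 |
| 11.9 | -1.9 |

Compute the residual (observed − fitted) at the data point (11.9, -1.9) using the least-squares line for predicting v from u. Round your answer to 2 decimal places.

n = 6, Σx = 53.7, Σy = 0.6, Σxy = -22.18, Σx² = 574.03
Sxx = Σx² − (Σx)²/n = 574.03 − 480.615 = 93.415
Sxy = Σxy − (Σx)(Σy)/n = -22.18 − 5.37 = -27.55
b = Sxy/Sxx = -27.55/93.415 = -0.294921
a = ȳ − b·x̄ = 0.1 − (-0.294921)·8.95 = 2.739539
ŷ(11.9) = 2.739539 + (-0.294921)·11.9 = -0.770016
residual = y − ŷ = -1.9 − (-0.770016) = -1.129984

-1.13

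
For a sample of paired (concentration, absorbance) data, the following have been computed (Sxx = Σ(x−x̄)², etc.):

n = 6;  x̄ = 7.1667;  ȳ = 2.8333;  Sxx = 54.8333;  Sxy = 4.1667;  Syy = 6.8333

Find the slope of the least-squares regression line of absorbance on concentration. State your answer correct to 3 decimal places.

b = Sxy/Sxx = 4.1667/54.8333 = 0.075988

0.076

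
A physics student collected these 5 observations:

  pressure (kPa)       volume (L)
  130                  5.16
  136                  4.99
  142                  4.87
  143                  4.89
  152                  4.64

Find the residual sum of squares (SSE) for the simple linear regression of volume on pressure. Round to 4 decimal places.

n = 5, Σx = 703, Σy = 24.55, Σxy = 3445.53, Σx² = 99113, Σy² = 120.6843
Sxx = Σx² − (Σx)²/n = 99113 − 98841.8 = 271.2
Sxy = Σxy − (Σx)(Σy)/n = 3445.53 − 3451.73 = -6.2
Syy = Σy² − (Σy)²/n = 120.6843 − 120.5405 = 0.1438
b = Sxy/Sxx = -6.2/271.2 = -0.022861
SSE = Syy − b·Sxy = 0.1438 − (-0.022861)·(-6.2) = 0.002060

0.0021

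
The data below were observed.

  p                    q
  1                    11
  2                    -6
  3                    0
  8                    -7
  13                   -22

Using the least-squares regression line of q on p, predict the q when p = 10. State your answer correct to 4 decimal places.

-14.5000

n = 5, Σx = 27, Σy = -24, Σxy = -343, Σx² = 247
Sxx = Σx² − (Σx)²/n = 247 − 145.8 = 101.2
Sxy = Σxy − (Σx)(Σy)/n = -343 − (-129.6) = -213.4
b = Sxy/Sxx = -213.4/101.2 = -2.108696
a = ȳ − b·x̄ = -4.8 − (-2.108696)·5.4 = 6.586957
ŷ(10) = a + b·10 = 6.586957 + (-2.108696)·10 = -14.5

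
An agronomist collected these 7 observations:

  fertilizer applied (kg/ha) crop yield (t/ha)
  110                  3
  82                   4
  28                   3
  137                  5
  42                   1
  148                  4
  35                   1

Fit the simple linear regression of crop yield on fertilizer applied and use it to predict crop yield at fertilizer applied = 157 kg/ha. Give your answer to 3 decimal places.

4.737

n = 7, Σx = 582, Σy = 21, Σxy = 2096, Σx² = 63270
Sxx = Σx² − (Σx)²/n = 63270 − 48389.142857 = 14880.857143
Sxy = Σxy − (Σx)(Σy)/n = 2096 − 1746 = 350
b = Sxy/Sxx = 350/14880.857143 = 0.023520
a = ȳ − b·x̄ = 3 − 0.023520·83.142857 = 1.044467
ŷ(157) = a + b·157 = 1.044467 + 0.023520·157 = 4.737131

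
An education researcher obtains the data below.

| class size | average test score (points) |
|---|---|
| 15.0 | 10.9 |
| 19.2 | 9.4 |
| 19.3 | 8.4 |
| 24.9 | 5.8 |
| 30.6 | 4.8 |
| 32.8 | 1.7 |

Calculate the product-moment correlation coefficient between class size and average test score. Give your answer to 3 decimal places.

n = 6, Σx = 141.8, Σy = 41, Σxy = 853.16, Σx² = 3598.34, Σy² = 337.3
Sxx = Σx² − (Σx)²/n = 3598.34 − 3351.206667 = 247.133333
Sxy = Σxy − (Σx)(Σy)/n = 853.16 − 968.966667 = -115.806667
Syy = Σy² − (Σy)²/n = 337.3 − 280.166667 = 57.133333
r = Sxy/√(Sxx·Syy) = -115.806667/√(14119.551111) = -115.806667/118.825717 = -0.974593

-0.975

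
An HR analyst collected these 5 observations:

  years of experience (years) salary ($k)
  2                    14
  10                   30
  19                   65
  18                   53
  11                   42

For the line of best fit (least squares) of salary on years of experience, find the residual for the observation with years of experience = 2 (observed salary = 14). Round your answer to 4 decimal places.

n = 5, Σx = 60, Σy = 204, Σxy = 2979, Σx² = 910
Sxx = Σx² − (Σx)²/n = 910 − 720 = 190
Sxy = Σxy − (Σx)(Σy)/n = 2979 − 2448 = 531
b = Sxy/Sxx = 531/190 = 2.794737
a = ȳ − b·x̄ = 40.8 − 2.794737·12 = 7.263158
ŷ(2) = 7.263158 + 2.794737·2 = 12.852632
residual = y − ŷ = 14 − 12.852632 = 1.147368

1.1474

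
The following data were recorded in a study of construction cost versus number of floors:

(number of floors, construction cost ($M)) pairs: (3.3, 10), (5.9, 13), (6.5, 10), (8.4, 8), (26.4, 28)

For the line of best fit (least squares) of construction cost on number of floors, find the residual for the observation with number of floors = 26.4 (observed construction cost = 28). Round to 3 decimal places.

0.789

n = 5, Σx = 50.5, Σy = 69, Σxy = 981.1, Σx² = 855.47
Sxx = Σx² − (Σx)²/n = 855.47 − 510.05 = 345.42
Sxy = Σxy − (Σx)(Σy)/n = 981.1 − 696.9 = 284.2
b = Sxy/Sxx = 284.2/345.42 = 0.822766
a = ȳ − b·x̄ = 13.8 − 0.822766·10.1 = 5.490058
ŷ(26.4) = 5.490058 + 0.822766·26.4 = 27.211094
residual = y − ŷ = 28 − 27.211094 = 0.788906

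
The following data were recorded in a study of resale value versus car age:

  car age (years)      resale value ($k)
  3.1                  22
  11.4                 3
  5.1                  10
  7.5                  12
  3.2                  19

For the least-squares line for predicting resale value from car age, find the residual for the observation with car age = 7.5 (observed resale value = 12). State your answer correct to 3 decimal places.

1.646

n = 5, Σx = 30.3, Σy = 66, Σxy = 304.2, Σx² = 232.07
Sxx = Σx² − (Σx)²/n = 232.07 − 183.618 = 48.452
Sxy = Σxy − (Σx)(Σy)/n = 304.2 − 399.96 = -95.76
b = Sxy/Sxx = -95.76/48.452 = -1.976389
a = ȳ − b·x̄ = 13.2 − (-1.976389)·6.06 = 25.176917
ŷ(7.5) = 25.176917 + (-1.976389)·7.5 = 10.354000
residual = y − ŷ = 12 − 10.354000 = 1.646000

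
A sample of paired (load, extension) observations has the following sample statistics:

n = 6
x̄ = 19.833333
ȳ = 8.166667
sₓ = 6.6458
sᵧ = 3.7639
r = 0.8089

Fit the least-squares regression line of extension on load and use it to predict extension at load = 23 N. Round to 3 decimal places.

9.617

b = r · sᵧ/sₓ = 0.8089 · 3.7639/6.6458 = 0.458127
a = ȳ − b·x̄ = 8.166667 − 0.458127·19.833333 = -0.919513
ŷ(23) = a + b·23 = -0.919513 + 0.458127·23 = 9.617402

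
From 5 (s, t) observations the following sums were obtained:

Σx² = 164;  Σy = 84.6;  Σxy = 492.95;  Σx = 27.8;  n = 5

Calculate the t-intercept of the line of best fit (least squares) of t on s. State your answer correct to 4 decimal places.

3.6130

Sxx = Σx² − (Σx)²/n = 164 − 154.568 = 9.432
Sxy = Σxy − (Σx)(Σy)/n = 492.95 − 470.376 = 22.574
b = Sxy/Sxx = 22.574/9.432 = 2.393342
a = ȳ − b·x̄ = 16.92 − 2.393342·5.56 = 3.613020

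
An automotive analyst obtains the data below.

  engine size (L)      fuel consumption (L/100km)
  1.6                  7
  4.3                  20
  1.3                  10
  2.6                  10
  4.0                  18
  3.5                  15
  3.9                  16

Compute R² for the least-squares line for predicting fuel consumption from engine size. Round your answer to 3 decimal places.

0.870

n = 7, Σx = 21.2, Σy = 96, Σxy = 323.1, Σx² = 72.96, Σy² = 1454
Sxx = Σx² − (Σx)²/n = 72.96 − 64.205714 = 8.754286
Sxy = Σxy − (Σx)(Σy)/n = 323.1 − 290.742857 = 32.357143
Syy = Σy² − (Σy)²/n = 1454 − 1316.571429 = 137.428571
R² = Sxy²/(Sxx·Syy) = (32.357143)²/(8.754286·137.428571) = 0.870247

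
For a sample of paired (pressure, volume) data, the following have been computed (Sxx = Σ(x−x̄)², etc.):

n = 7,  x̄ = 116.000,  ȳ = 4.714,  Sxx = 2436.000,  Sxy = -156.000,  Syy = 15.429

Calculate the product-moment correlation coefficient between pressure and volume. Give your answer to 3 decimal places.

r = Sxy/√(Sxx·Syy) = -156/√(37585.044) = -156/193.868626 = -0.804669

-0.805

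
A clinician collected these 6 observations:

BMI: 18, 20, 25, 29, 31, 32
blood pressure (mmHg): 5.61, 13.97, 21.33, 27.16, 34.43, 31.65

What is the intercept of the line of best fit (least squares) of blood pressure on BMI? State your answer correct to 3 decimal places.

n = 6, Σx = 155, Σy = 134.15, Σxy = 3781.4, Σx² = 4175
Sxx = Σx² − (Σx)²/n = 4175 − 4004.166667 = 170.833333
Sxy = Σxy − (Σx)(Σy)/n = 3781.4 − 3465.541667 = 315.858333
b = Sxy/Sxx = 315.858333/170.833333 = 1.848927
a = ȳ − b·x̄ = 22.358333 − 1.848927·25.833333 = -25.405610

-25.406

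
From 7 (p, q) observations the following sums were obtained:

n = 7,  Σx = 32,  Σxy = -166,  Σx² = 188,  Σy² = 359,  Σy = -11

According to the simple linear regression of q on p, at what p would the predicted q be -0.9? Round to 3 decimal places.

4.329

Sxx = Σx² − (Σx)²/n = 188 − 146.285714 = 41.714286
Sxy = Σxy − (Σx)(Σy)/n = -166 − (-50.285714) = -115.714286
b = Sxy/Sxx = -115.714286/41.714286 = -2.773973
a = ȳ − b·x̄ = -1.571429 − (-2.773973)·4.571429 = 11.109589
Set a + b·x = -0.9: x = (-0.9 − 11.109589) / (-2.773973) = 4.329383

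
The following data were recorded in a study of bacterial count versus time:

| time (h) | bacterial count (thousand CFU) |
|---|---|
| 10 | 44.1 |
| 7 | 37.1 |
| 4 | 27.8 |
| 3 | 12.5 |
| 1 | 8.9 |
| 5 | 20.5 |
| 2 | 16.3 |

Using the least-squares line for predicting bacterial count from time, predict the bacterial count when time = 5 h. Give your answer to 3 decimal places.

25.587

n = 7, Σx = 32, Σy = 167.2, Σxy = 993.4, Σx² = 204
Sxx = Σx² − (Σx)²/n = 204 − 146.285714 = 57.714286
Sxy = Σxy − (Σx)(Σy)/n = 993.4 − 764.342857 = 229.057143
b = Sxy/Sxx = 229.057143/57.714286 = 3.968812
a = ȳ − b·x̄ = 23.885714 − 3.968812·4.571429 = 5.742574
ŷ(5) = a + b·5 = 5.742574 + 3.968812·5 = 25.586634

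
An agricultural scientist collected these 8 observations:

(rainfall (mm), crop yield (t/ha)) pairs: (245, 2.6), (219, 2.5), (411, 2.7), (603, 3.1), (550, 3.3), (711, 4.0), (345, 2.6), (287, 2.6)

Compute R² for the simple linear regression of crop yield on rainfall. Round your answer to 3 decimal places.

n = 8, Σx = 3371, Σy = 23.4, Σxy = 10465.7, Σx² = 1649931, Σy² = 70.32
Sxx = Σx² − (Σx)²/n = 1649931 − 1420455.125 = 229475.875
Sxy = Σxy − (Σx)(Σy)/n = 10465.7 − 9860.175 = 605.525
Syy = Σy² − (Σy)²/n = 70.32 − 68.445 = 1.875
R² = Sxy²/(Sxx·Syy) = (605.525)²/(229475.875·1.875) = 0.852169

0.852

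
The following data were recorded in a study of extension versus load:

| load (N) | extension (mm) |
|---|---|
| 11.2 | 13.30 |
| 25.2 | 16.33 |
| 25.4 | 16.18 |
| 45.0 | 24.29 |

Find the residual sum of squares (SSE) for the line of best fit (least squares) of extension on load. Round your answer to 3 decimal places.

n = 4, Σx = 106.8, Σy = 70.1, Σxy = 2064.498, Σx² = 3430.64, Σy² = 1295.3554
Sxx = Σx² − (Σx)²/n = 3430.64 − 2851.56 = 579.08
Sxy = Σxy − (Σx)(Σy)/n = 2064.498 − 1871.67 = 192.828
Syy = Σy² − (Σy)²/n = 1295.3554 − 1228.5025 = 66.8529
b = Sxy/Sxx = 192.828/579.08 = 0.332990
SSE = Syy − b·Sxy = 66.8529 − 0.332990·192.828 = 2.643054

2.643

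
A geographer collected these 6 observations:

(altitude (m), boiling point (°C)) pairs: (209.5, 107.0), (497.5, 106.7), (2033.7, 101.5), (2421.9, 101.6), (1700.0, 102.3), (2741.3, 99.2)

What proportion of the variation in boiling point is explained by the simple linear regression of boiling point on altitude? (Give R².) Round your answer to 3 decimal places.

n = 6, Σx = 9603.9, Σy = 618.3, Σxy = 973832.3, Σx² = 20697657.49, Σy² = 63764.63
Sxx = Σx² − (Σx)²/n = 20697657.49 − 15372482.535 = 5325174.955
Sxy = Σxy − (Σx)(Σy)/n = 973832.3 − 989681.895 = -15849.595
Syy = Σy² − (Σy)²/n = 63764.63 − 63715.815 = 48.815
R² = Sxy²/(Sxx·Syy) = (-15849.595)²/(5325174.955·48.815) = 0.966383

0.966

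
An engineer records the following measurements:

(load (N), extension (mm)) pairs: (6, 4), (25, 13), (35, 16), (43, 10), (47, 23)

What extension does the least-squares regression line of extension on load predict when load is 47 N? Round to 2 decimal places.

18.49

n = 5, Σx = 156, Σy = 66, Σxy = 2420, Σx² = 5944
Sxx = Σx² − (Σx)²/n = 5944 − 4867.2 = 1076.8
Sxy = Σxy − (Σx)(Σy)/n = 2420 − 2059.2 = 360.8
b = Sxy/Sxx = 360.8/1076.8 = 0.335067
a = ȳ − b·x̄ = 13.2 − 0.335067·31.2 = 2.745914
ŷ(47) = a + b·47 = 2.745914 + 0.335067·47 = 18.494056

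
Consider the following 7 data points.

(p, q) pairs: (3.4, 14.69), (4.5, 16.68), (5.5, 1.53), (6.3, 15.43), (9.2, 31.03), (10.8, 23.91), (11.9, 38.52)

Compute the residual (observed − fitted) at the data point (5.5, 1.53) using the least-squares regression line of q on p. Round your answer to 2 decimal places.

n = 7, Σx = 51.6, Σy = 141.79, Σxy = 1232.722, Σx² = 444.64
Sxx = Σx² − (Σx)²/n = 444.64 − 380.365714 = 64.274286
Sxy = Σxy − (Σx)(Σy)/n = 1232.722 − 1045.194857 = 187.527143
b = Sxy/Sxx = 187.527143/64.274286 = 2.917608
a = ȳ − b·x̄ = 20.255714 − 2.917608·7.371429 = -1.251222
ŷ(5.5) = -1.251222 + 2.917608·5.5 = 14.795620
residual = y − ŷ = 1.53 − 14.795620 = -13.265620

-13.27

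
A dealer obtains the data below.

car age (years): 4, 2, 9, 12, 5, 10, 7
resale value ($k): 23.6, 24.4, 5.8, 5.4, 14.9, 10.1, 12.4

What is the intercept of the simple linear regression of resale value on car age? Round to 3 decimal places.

27.957

n = 7, Σx = 49, Σy = 96.6, Σxy = 522.5, Σx² = 419
Sxx = Σx² − (Σx)²/n = 419 − 343 = 76
Sxy = Σxy − (Σx)(Σy)/n = 522.5 − 676.2 = -153.7
b = Sxy/Sxx = -153.7/76 = -2.022368
a = ȳ − b·x̄ = 13.8 − (-2.022368)·7 = 27.956579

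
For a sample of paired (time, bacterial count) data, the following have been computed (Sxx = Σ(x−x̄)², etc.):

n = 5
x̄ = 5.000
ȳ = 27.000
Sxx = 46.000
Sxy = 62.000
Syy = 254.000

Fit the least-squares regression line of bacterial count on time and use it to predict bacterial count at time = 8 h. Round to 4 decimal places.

b = Sxy/Sxx = 62/46 = 1.347826
a = ȳ − b·x̄ = 27 − 1.347826·5 = 20.260870
ŷ(8) = a + b·8 = 20.260870 + 1.347826·8 = 31.043478

31.0435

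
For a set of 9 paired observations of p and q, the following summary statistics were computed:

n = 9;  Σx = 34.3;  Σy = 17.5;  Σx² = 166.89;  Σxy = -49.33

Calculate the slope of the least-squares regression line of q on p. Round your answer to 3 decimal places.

Sxx = Σx² − (Σx)²/n = 166.89 − 130.721111 = 36.168889
Sxy = Σxy − (Σx)(Σy)/n = -49.33 − 66.694444 = -116.024444
b = Sxy/Sxx = -116.024444/36.168889 = -3.207852

-3.208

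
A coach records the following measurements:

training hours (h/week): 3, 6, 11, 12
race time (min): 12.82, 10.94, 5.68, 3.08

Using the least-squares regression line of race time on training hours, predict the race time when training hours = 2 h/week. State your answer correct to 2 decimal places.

14.42

n = 4, Σx = 32, Σy = 32.52, Σxy = 203.54, Σx² = 310
Sxx = Σx² − (Σx)²/n = 310 − 256 = 54
Sxy = Σxy − (Σx)(Σy)/n = 203.54 − 260.16 = -56.62
b = Sxy/Sxx = -56.62/54 = -1.048519
a = ȳ − b·x̄ = 8.13 − (-1.048519)·8 = 16.518148
ŷ(2) = a + b·2 = 16.518148 + (-1.048519)·2 = 14.421111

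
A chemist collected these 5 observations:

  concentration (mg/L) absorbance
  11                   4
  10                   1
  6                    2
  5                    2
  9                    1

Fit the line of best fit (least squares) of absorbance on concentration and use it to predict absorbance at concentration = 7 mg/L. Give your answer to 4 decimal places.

n = 5, Σx = 41, Σy = 10, Σxy = 85, Σx² = 363
Sxx = Σx² − (Σx)²/n = 363 − 336.2 = 26.8
Sxy = Σxy − (Σx)(Σy)/n = 85 − 82 = 3
b = Sxy/Sxx = 3/26.8 = 0.111940
a = ȳ − b·x̄ = 2 − 0.111940·8.2 = 1.082090
ŷ(7) = a + b·7 = 1.082090 + 0.111940·7 = 1.865672

1.8657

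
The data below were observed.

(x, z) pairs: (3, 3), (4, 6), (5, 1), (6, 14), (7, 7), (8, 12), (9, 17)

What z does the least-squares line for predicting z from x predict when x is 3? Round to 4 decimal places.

n = 7, Σx = 42, Σy = 60, Σxy = 420, Σx² = 280
Sxx = Σx² − (Σx)²/n = 280 − 252 = 28
Sxy = Σxy − (Σx)(Σy)/n = 420 − 360 = 60
b = Sxy/Sxx = 60/28 = 2.142857
a = ȳ − b·x̄ = 8.571429 − 2.142857·6 = -4.285714
ŷ(3) = a + b·3 = -4.285714 + 2.142857·3 = 2.142857

2.1429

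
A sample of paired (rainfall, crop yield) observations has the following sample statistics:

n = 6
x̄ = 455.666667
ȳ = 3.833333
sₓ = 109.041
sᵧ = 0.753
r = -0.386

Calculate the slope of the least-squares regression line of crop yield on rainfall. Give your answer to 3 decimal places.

-0.003

b = r · sᵧ/sₓ = -0.386 · 0.753/109.041 = -0.002666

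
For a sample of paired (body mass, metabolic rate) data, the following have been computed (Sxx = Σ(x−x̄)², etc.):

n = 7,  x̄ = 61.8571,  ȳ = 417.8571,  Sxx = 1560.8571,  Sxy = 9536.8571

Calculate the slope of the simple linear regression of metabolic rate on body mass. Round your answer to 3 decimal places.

6.110

b = Sxy/Sxx = 9536.8571/1560.8571 = 6.110013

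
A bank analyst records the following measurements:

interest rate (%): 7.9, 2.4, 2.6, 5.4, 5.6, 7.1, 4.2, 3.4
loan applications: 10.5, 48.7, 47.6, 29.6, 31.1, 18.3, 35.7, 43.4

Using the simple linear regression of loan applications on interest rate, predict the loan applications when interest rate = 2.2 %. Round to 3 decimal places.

50.706

n = 8, Σx = 38.6, Σy = 264.9, Σxy = 1085.02, Σx² = 215.06
Sxx = Σx² − (Σx)²/n = 215.06 − 186.245 = 28.815
Sxy = Σxy − (Σx)(Σy)/n = 1085.02 − 1278.1425 = -193.1225
b = Sxy/Sxx = -193.1225/28.815 = -6.702152
a = ȳ − b·x̄ = 33.1125 − (-6.702152)·4.825 = 65.450382
ŷ(2.2) = a + b·2.2 = 65.450382 + (-6.702152)·2.2 = 50.705648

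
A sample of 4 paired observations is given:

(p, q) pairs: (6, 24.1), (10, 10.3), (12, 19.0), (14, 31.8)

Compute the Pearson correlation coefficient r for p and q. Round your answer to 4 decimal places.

n = 4, Σx = 42, Σy = 85.2, Σxy = 920.8, Σx² = 476, Σy² = 2059.14
Sxx = Σx² − (Σx)²/n = 476 − 441 = 35
Sxy = Σxy − (Σx)(Σy)/n = 920.8 − 894.6 = 26.2
Syy = Σy² − (Σy)²/n = 2059.14 − 1814.76 = 244.38
r = Sxy/√(Sxx·Syy) = 26.2/√(8553.3) = 26.2/92.484053 = 0.283292

0.2833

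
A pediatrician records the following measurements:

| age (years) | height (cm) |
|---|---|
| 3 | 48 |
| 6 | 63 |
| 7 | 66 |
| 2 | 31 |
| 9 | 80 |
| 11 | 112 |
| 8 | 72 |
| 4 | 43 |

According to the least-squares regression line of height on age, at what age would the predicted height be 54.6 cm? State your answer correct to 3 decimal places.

4.999

n = 8, Σx = 50, Σy = 515, Σxy = 3746, Σx² = 380
Sxx = Σx² − (Σx)²/n = 380 − 312.5 = 67.5
Sxy = Σxy − (Σx)(Σy)/n = 3746 − 3218.75 = 527.25
b = Sxy/Sxx = 527.25/67.5 = 7.811111
a = ȳ − b·x̄ = 64.375 − 7.811111·6.25 = 15.555556
Set a + b·x = 54.6: x = (54.6 − 15.555556) / 7.811111 = 4.998578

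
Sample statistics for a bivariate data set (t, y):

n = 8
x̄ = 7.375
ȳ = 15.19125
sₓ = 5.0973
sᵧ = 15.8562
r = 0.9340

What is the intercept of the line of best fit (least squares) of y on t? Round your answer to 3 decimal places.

b = r · sᵧ/sₓ = 0.934 · 15.8562/5.0973 = 2.905399
a = ȳ − b·x̄ = 15.19125 − 2.905399·7.375 = -6.236068

-6.236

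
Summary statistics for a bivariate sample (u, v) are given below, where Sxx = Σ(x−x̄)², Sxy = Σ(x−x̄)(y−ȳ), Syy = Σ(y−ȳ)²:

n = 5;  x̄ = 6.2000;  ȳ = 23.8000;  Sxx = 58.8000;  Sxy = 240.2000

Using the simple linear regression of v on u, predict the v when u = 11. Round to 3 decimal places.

b = Sxy/Sxx = 240.2/58.8 = 4.085034
a = ȳ − b·x̄ = 23.8 − 4.085034·6.2 = -1.527211
ŷ(11) = a + b·11 = -1.527211 + 4.085034·11 = 43.408163

43.408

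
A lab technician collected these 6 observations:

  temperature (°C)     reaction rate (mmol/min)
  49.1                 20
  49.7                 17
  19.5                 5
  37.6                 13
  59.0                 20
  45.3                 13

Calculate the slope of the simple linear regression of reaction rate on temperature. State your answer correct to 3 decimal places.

n = 6, Σx = 260.2, Σy = 88, Σxy = 4182.1, Σx² = 12208
Sxx = Σx² − (Σx)²/n = 12208 − 11284.006667 = 923.993333
Sxy = Σxy − (Σx)(Σy)/n = 4182.1 − 3816.266667 = 365.833333
b = Sxy/Sxx = 365.833333/923.993333 = 0.395926

0.396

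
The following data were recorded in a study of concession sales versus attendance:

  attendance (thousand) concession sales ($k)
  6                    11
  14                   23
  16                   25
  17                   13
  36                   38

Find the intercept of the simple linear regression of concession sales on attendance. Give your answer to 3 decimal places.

n = 5, Σx = 89, Σy = 110, Σxy = 2377, Σx² = 2073
Sxx = Σx² − (Σx)²/n = 2073 − 1584.2 = 488.8
Sxy = Σxy − (Σx)(Σy)/n = 2377 − 1958 = 419
b = Sxy/Sxx = 419/488.8 = 0.857201
a = ȳ − b·x̄ = 22 − 0.857201·17.8 = 6.741817

6.742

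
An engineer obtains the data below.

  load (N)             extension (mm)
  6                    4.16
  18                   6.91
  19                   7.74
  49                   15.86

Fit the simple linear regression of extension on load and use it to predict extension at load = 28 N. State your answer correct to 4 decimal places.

n = 4, Σx = 92, Σy = 34.67, Σxy = 1073.54, Σx² = 3122
Sxx = Σx² − (Σx)²/n = 3122 − 2116 = 1006
Sxy = Σxy − (Σx)(Σy)/n = 1073.54 − 797.41 = 276.13
b = Sxy/Sxx = 276.13/1006 = 0.274483
a = ȳ − b·x̄ = 8.6675 − 0.274483·23 = 2.354389
ŷ(28) = a + b·28 = 2.354389 + 0.274483·28 = 10.039916

10.0399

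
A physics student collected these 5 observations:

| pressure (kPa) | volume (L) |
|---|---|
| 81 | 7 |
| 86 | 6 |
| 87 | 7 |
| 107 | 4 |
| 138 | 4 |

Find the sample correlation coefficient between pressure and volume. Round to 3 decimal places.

n = 5, Σx = 499, Σy = 28, Σxy = 2672, Σx² = 52019, Σy² = 166
Sxx = Σx² − (Σx)²/n = 52019 − 49800.2 = 2218.8
Sxy = Σxy − (Σx)(Σy)/n = 2672 − 2794.4 = -122.4
Syy = Σy² − (Σy)²/n = 166 − 156.8 = 9.2
r = Sxy/√(Sxx·Syy) = -122.4/√(20412.96) = -122.4/142.873930 = -0.856699

-0.857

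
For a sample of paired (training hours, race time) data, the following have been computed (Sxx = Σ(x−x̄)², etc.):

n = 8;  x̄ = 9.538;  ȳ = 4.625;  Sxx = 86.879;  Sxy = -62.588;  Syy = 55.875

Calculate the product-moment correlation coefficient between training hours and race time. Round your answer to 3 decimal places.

r = Sxy/√(Sxx·Syy) = -62.588/√(4854.364125) = -62.588/69.673267 = -0.898307

-0.898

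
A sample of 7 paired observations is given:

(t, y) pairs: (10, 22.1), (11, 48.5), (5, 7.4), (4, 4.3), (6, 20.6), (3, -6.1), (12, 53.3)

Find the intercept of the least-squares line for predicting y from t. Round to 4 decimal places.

-20.7527

n = 7, Σx = 51, Σy = 150.1, Σxy = 1553.6, Σx² = 451
Sxx = Σx² − (Σx)²/n = 451 − 371.571429 = 79.428571
Sxy = Σxy − (Σx)(Σy)/n = 1553.6 − 1093.585714 = 460.014286
b = Sxy/Sxx = 460.014286/79.428571 = 5.791547
a = ȳ − b·x̄ = 21.442857 − 5.791547·7.285714 = -20.752698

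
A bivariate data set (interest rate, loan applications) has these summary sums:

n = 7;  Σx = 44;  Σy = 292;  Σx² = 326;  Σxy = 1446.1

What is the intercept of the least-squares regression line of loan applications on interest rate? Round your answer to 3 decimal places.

91.224

Sxx = Σx² − (Σx)²/n = 326 − 276.571429 = 49.428571
Sxy = Σxy − (Σx)(Σy)/n = 1446.1 − 1835.428571 = -389.328571
b = Sxy/Sxx = -389.328571/49.428571 = -7.876590
a = ȳ − b·x̄ = 41.714286 − (-7.876590)·6.285714 = 91.224277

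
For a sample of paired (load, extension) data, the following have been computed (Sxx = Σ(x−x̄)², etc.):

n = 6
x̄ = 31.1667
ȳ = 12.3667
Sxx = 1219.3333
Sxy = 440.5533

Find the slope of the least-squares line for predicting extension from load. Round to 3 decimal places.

b = Sxy/Sxx = 440.5533/1219.3333 = 0.361307

0.361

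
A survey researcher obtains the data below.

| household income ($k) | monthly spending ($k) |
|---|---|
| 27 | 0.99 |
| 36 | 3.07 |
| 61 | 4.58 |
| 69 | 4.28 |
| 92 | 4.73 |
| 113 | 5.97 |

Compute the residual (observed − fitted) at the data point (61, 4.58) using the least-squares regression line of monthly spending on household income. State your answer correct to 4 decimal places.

n = 6, Σx = 398, Σy = 23.62, Σxy = 1821.72, Σx² = 31740
Sxx = Σx² − (Σx)²/n = 31740 − 26400.666667 = 5339.333333
Sxy = Σxy − (Σx)(Σy)/n = 1821.72 − 1566.793333 = 254.926667
b = Sxy/Sxx = 254.926667/5339.333333 = 0.047745
a = ȳ − b·x̄ = 3.936667 − 0.047745·66.333333 = 0.769579
ŷ(61) = 0.769579 + 0.047745·61 = 3.682026
residual = y − ŷ = 4.58 − 3.682026 = 0.897974

0.8980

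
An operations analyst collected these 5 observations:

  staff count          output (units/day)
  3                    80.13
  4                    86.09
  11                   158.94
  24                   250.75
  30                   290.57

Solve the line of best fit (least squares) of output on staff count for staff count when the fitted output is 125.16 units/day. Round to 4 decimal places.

n = 5, Σx = 72, Σy = 866.48, Σxy = 17068.19, Σx² = 1622
Sxx = Σx² − (Σx)²/n = 1622 − 1036.8 = 585.2
Sxy = Σxy − (Σx)(Σy)/n = 17068.19 − 12477.312 = 4590.878
b = Sxy/Sxx = 4590.878/585.2 = 7.844973
a = ȳ − b·x̄ = 173.296 − 7.844973·14.4 = 60.328394
Set a + b·x = 125.16: x = (125.16 − 60.328394) / 7.844973 = 8.264096

8.2641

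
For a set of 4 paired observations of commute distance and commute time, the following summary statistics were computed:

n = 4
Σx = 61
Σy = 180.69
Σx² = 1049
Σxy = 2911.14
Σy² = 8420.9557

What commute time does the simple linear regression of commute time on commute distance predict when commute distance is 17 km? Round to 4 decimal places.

Sxx = Σx² − (Σx)²/n = 1049 − 930.25 = 118.75
Sxy = Σxy − (Σx)(Σy)/n = 2911.14 − 2755.5225 = 155.6175
b = Sxy/Sxx = 155.6175/118.75 = 1.310463
a = ȳ − b·x̄ = 45.1725 − 1.310463·15.25 = 25.187937
ŷ(17) = a + b·17 = 25.187937 + 1.310463·17 = 47.465811

47.4658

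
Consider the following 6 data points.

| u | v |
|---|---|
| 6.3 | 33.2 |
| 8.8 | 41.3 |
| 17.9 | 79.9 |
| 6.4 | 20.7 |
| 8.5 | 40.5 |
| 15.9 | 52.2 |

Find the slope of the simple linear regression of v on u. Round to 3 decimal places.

n = 6, Σx = 63.8, Σy = 267.8, Σxy = 3309.52, Σx² = 803.56
Sxx = Σx² − (Σx)²/n = 803.56 − 678.406667 = 125.153333
Sxy = Σxy − (Σx)(Σy)/n = 3309.52 − 2847.606667 = 461.913333
b = Sxy/Sxx = 461.913333/125.153333 = 3.690779

3.691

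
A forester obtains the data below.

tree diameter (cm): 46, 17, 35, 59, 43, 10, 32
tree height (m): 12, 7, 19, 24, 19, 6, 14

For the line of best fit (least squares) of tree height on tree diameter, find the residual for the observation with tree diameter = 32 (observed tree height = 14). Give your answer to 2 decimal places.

n = 7, Σx = 242, Σy = 101, Σxy = 4077, Σx² = 10084
Sxx = Σx² − (Σx)²/n = 10084 − 8366.285714 = 1717.714286
Sxy = Σxy − (Σx)(Σy)/n = 4077 − 3491.714286 = 585.285714
b = Sxy/Sxx = 585.285714/1717.714286 = 0.340735
a = ȳ − b·x̄ = 14.428571 − 0.340735·34.571429 = 2.648869
ŷ(32) = 2.648869 + 0.340735·32 = 13.552395
residual = y − ŷ = 14 − 13.552395 = 0.447605

0.45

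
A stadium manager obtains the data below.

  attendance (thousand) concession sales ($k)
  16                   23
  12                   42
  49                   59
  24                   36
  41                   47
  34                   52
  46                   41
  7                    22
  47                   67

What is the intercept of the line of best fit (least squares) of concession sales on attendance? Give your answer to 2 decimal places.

n = 9, Σx = 276, Σy = 389, Σxy = 13511, Σx² = 10588
Sxx = Σx² − (Σx)²/n = 10588 − 8464 = 2124
Sxy = Σxy − (Σx)(Σy)/n = 13511 − 11929.333333 = 1581.666667
b = Sxy/Sxx = 1581.666667/2124 = 0.744664
a = ȳ − b·x̄ = 43.222222 − 0.744664·30.666667 = 20.385855

20.39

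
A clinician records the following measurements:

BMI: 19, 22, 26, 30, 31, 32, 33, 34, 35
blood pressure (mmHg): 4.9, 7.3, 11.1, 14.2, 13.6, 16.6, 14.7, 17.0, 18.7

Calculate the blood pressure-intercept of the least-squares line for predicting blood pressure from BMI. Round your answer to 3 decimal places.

n = 9, Σx = 262, Σy = 118.1, Σxy = 3638.7, Σx² = 7876
Sxx = Σx² − (Σx)²/n = 7876 − 7627.111111 = 248.888889
Sxy = Σxy − (Σx)(Σy)/n = 3638.7 − 3438.022222 = 200.677778
b = Sxy/Sxx = 200.677778/248.888889 = 0.806295
a = ȳ − b·x̄ = 13.122222 − 0.806295·29.111111 = -10.349911

-10.350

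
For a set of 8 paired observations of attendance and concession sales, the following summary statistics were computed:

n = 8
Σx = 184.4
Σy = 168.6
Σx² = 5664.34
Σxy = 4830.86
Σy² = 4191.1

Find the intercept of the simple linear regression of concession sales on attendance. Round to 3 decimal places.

Sxx = Σx² − (Σx)²/n = 5664.34 − 4250.42 = 1413.92
Sxy = Σxy − (Σx)(Σy)/n = 4830.86 − 3886.23 = 944.63
b = Sxy/Sxx = 944.63/1413.92 = 0.668093
a = ȳ − b·x̄ = 21.075 − 0.668093·23.05 = 5.675457

5.675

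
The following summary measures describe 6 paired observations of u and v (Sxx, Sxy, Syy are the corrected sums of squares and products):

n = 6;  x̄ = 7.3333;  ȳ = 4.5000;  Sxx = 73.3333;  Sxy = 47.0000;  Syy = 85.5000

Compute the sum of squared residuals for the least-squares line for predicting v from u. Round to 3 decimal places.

55.377

b = Sxy/Sxx = 47/73.3333 = 0.640909
SSE = Syy − b·Sxy = 85.5 − 0.640909·47 = 55.377259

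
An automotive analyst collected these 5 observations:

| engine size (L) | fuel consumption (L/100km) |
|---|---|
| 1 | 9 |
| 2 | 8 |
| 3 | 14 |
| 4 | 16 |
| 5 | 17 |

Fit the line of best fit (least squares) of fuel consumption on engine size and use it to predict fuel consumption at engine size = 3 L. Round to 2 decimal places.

12.80

n = 5, Σx = 15, Σy = 64, Σxy = 216, Σx² = 55
Sxx = Σx² − (Σx)²/n = 55 − 45 = 10
Sxy = Σxy − (Σx)(Σy)/n = 216 − 192 = 24
b = Sxy/Sxx = 24/10 = 2.4
a = ȳ − b·x̄ = 12.8 − 2.4·3 = 5.6
ŷ(3) = a + b·3 = 5.6 + 2.4·3 = 12.8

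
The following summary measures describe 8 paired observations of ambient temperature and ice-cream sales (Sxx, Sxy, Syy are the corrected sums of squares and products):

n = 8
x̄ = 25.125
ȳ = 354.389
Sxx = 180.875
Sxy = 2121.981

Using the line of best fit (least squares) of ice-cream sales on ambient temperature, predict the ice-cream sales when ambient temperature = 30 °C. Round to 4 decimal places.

b = Sxy/Sxx = 2121.981/180.875 = 11.731754
a = ȳ − b·x̄ = 354.389 − 11.731754·25.125 = 59.628681
ŷ(30) = a + b·30 = 59.628681 + 11.731754·30 = 411.581301

411.5813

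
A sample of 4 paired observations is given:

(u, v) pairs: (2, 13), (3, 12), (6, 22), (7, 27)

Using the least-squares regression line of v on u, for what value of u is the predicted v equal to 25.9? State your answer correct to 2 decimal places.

n = 4, Σx = 18, Σy = 74, Σxy = 383, Σx² = 98
Sxx = Σx² − (Σx)²/n = 98 − 81 = 17
Sxy = Σxy − (Σx)(Σy)/n = 383 − 333 = 50
b = Sxy/Sxx = 50/17 = 2.941176
a = ȳ − b·x̄ = 18.5 − 2.941176·4.5 = 5.264706
Set a + b·x = 25.9: x = (25.9 − 5.264706) / 2.941176 = 7.016

7.02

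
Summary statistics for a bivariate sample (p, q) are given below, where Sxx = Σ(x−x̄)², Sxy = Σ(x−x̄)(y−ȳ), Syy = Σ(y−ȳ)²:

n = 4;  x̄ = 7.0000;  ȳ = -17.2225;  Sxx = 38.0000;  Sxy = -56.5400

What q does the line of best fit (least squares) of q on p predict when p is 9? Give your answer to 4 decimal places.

-20.1983

b = Sxy/Sxx = -56.54/38 = -1.487895
a = ȳ − b·x̄ = -17.2225 − (-1.487895)·7 = -6.807237
ŷ(9) = a + b·9 = -6.807237 + (-1.487895)·9 = -20.198289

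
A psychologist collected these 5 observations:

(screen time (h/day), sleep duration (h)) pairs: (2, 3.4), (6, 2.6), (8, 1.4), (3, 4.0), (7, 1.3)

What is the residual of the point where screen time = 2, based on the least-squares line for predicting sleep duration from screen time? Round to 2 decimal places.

n = 5, Σx = 26, Σy = 12.7, Σxy = 54.7, Σx² = 162
Sxx = Σx² − (Σx)²/n = 162 − 135.2 = 26.8
Sxy = Σxy − (Σx)(Σy)/n = 54.7 − 66.04 = -11.34
b = Sxy/Sxx = -11.34/26.8 = -0.423134
a = ȳ − b·x̄ = 2.54 − (-0.423134)·5.2 = 4.740299
ŷ(2) = 4.740299 + (-0.423134)·2 = 3.894030
residual = y − ŷ = 3.4 − 3.894030 = -0.494030

-0.49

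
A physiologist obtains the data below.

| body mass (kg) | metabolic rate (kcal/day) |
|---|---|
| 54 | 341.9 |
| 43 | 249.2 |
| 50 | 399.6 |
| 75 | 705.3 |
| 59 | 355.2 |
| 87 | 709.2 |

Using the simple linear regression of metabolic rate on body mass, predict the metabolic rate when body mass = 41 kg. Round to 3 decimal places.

231.267

n = 6, Σx = 368, Σy = 2760.4, Σxy = 184712.9, Σx² = 23940
Sxx = Σx² − (Σx)²/n = 23940 − 22570.666667 = 1369.333333
Sxy = Σxy − (Σx)(Σy)/n = 184712.9 − 169304.533333 = 15408.366667
b = Sxy/Sxx = 15408.366667/1369.333333 = 11.252459
a = ȳ − b·x̄ = 460.066667 − 11.252459·61.333333 = -230.084129
ŷ(41) = a + b·41 = -230.084129 + 11.252459·41 = 231.266675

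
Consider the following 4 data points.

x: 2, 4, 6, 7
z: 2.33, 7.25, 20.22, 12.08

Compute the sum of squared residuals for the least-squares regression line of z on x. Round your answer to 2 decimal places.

62.47

n = 4, Σx = 19, Σy = 41.88, Σxy = 239.54, Σx² = 105, Σy² = 612.7662
Sxx = Σx² − (Σx)²/n = 105 − 90.25 = 14.75
Sxy = Σxy − (Σx)(Σy)/n = 239.54 − 198.93 = 40.61
Syy = Σy² − (Σy)²/n = 612.7662 − 438.4836 = 174.2826
b = Sxy/Sxx = 40.61/14.75 = 2.753220
SSE = Syy − b·Sxy = 174.2826 − 2.753220·40.61 = 62.474322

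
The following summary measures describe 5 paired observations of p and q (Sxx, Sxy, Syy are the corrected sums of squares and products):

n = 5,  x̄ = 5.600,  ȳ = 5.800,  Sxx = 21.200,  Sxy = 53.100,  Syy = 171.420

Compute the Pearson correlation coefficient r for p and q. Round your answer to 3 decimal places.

r = Sxy/√(Sxx·Syy) = 53.1/√(3634.104) = 53.1/60.283530 = 0.880838

0.881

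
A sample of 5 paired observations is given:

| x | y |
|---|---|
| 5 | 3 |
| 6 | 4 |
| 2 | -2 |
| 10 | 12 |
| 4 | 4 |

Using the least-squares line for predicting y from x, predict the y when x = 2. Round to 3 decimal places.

-1.364

n = 5, Σx = 27, Σy = 21, Σxy = 171, Σx² = 181
Sxx = Σx² − (Σx)²/n = 181 − 145.8 = 35.2
Sxy = Σxy − (Σx)(Σy)/n = 171 − 113.4 = 57.6
b = Sxy/Sxx = 57.6/35.2 = 1.636364
a = ȳ − b·x̄ = 4.2 − 1.636364·5.4 = -4.636364
ŷ(2) = a + b·2 = -4.636364 + 1.636364·2 = -1.363636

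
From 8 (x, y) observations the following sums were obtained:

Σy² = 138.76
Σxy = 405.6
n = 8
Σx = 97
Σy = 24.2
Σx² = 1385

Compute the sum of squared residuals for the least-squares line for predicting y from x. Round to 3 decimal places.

Sxx = Σx² − (Σx)²/n = 1385 − 1176.125 = 208.875
Sxy = Σxy − (Σx)(Σy)/n = 405.6 − 293.425 = 112.175
Syy = Σy² − (Σy)²/n = 138.76 − 73.205 = 65.555
b = Sxy/Sxx = 112.175/208.875 = 0.537044
SSE = Syy − b·Sxy = 65.555 − 0.537044·112.175 = 5.312124

5.312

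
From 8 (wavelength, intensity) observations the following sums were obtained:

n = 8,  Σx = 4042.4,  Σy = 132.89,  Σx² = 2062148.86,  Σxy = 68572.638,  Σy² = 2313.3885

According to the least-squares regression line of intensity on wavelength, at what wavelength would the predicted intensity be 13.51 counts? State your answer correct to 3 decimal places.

462.759

Sxx = Σx² − (Σx)²/n = 2062148.86 − 2042624.72 = 19524.14
Sxy = Σxy − (Σx)(Σy)/n = 68572.638 − 67149.317 = 1423.321
b = Sxy/Sxx = 1423.321/19524.14 = 0.072901
a = ȳ − b·x̄ = 16.61125 − 0.072901·505.3 = -20.225410
Set a + b·x = 13.51: x = (13.51 − (-20.225410)) / 0.072901 = 462.759182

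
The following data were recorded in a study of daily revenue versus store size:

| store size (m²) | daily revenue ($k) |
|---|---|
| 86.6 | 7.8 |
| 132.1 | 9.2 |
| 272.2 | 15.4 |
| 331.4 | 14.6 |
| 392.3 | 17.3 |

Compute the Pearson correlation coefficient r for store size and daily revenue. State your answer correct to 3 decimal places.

0.972

n = 5, Σx = 1214.6, Σy = 64.3, Σxy = 17707.91, Σx² = 362768.06, Σy² = 895.09
Sxx = Σx² − (Σx)²/n = 362768.06 − 295050.632 = 67717.428
Sxy = Σxy − (Σx)(Σy)/n = 17707.91 − 15619.756 = 2088.154
Syy = Σy² − (Σy)²/n = 895.09 − 826.898 = 68.192
r = Sxy/√(Sxx·Syy) = 2088.154/√(4617786.850176) = 2088.154/2148.903639 = 0.971730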